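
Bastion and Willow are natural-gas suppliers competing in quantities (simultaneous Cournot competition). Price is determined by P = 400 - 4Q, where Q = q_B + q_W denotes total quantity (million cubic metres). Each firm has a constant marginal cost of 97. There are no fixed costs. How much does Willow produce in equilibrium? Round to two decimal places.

25.25

Each firm earns π_i = (400 - 4Q)q_i - 97q_i.
First-order condition (treating rivals' output as given): 303 - 8q_i - 4q_j = 0.
By symmetry each firm produces the same amount; substituting q_j = q_i yields q_i = 303/12 = 101/4.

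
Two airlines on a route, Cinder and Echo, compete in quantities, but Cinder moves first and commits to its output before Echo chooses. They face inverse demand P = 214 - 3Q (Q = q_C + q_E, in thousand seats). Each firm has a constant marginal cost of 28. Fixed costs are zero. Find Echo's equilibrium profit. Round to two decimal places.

720.75

Solve by backward induction. Given q_C, the follower Echo maximises π_E = (214 - 3q_C - 3q_E)q_E - 28q_E.
Follower FOC: 186 - 3q_C - 6q_E = 0, so q_E(q_C) = (186 - 3q_C)/6.
The leader anticipates this reaction. Substituting into P = 214 - 3Q gives P = 121 - (3/2)q_C, so π_C = (121 - (3/2)q_C)q_C - 28q_C.
Leader FOC: 93 - 3q_C = 0, so q_C = 31.
Then q_E = (186 - 3·31)/6 = 31/2.
Price P = 214 - 3·(93/2) = 149/2.
Echo's profit: (149/2 - 28)·(31/2) = 720.7500.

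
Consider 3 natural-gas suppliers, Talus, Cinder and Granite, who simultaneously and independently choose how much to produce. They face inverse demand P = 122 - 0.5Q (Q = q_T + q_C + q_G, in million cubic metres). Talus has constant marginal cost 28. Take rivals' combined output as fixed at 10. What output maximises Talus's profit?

With rivals' combined output fixed at 10, Talus's profit is π_T = (122 - (1/2)·10 - (1/2)q_T)q_T - (28q_T) = (117 - (1/2)q_T)q_T - (28q_T).
∂π_T/∂q_T = 89 - q_T = 0, so q_T = 89.

89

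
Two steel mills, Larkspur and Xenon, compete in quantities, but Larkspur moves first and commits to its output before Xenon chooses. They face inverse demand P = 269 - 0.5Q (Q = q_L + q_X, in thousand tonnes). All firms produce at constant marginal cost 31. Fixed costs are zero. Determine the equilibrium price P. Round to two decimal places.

The follower Xenon best-responds to any q_L: π_X = (269 - 0.5Q)q_X - 31q_X.
Setting the follower's marginal profit to zero, 238 - (1/2)q_L - q_X = 0, i.e. q_X = (238 - (1/2)q_L).
Larkspur substitutes q_X(q_L) into its own profit: π_L = q_L(269 - (1/2)q_L - (238 - (1/2)q_L)/2) - 31q_L = (150 - (1/4)q_L)q_L - 31q_L.
The leader's first-order condition 119 - (1/2)q_L = 0 yields q_L = 238.
Then q_X = (238 - (1/2)·238) = 119.
Total output Q = 357, so price P = 269 - (1/2)·357 = 181/2.

90.50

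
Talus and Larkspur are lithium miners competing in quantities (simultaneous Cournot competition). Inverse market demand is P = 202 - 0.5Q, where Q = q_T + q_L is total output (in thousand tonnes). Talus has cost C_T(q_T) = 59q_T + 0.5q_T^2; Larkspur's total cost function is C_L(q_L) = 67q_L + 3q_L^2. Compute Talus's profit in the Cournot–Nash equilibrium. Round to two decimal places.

Talus's profit: π_T = (202 - 0.5Q)q_T - (59q_T + (1/2)q_T²). Setting ∂π_T/∂q_T = 0: 143 - 2q_T - (1/2)(q_L) = 0.
Larkspur's profit: π_L = (202 - 0.5Q)q_L - (67q_L + 3q_L²). Setting ∂π_L/∂q_L = 0: 135 - 7q_L - (1/2)(q_T) = 0.
Best responses: q_T = (143 - (1/2)q_L)/2, q_L = (135 - (1/2)q_T)/7.
Substituting one into the other gives q_T = 67.8909 and q_L = 794/55.
Price P = 202 - (1/2)·82.3273 = 160.8364.
Talus's profit: 160.8364·67.8909 - 59·67.8909 - (1/2)·67.8909² = 4609.1755.

4609.18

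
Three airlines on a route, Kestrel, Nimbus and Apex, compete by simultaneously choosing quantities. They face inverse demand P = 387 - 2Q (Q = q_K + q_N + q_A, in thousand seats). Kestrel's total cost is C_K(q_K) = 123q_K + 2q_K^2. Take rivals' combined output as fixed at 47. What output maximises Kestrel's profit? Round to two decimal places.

With rivals' combined output fixed at 47, Kestrel's profit is π_K = (387 - 2·47 - 2q_K)q_K - (123q_K + 2q_K²) = (293 - 2q_K)q_K - (123q_K + 2q_K²).
∂π_K/∂q_K = 170 - 8q_K = 0, so q_K = 85/4.

21.25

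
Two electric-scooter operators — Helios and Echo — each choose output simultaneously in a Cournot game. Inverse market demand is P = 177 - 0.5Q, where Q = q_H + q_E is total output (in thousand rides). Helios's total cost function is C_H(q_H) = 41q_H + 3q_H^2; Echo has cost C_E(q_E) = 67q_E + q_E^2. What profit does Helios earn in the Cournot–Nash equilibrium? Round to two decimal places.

1012.93

Helios's profit: π_H = (177 - 0.5Q)q_H - (41q_H + 3q_H²). Setting ∂π_H/∂q_H = 0: 136 - 7q_H - (1/2)(q_E) = 0.
Echo's profit: π_E = (177 - 0.5Q)q_E - (67q_E + q_E²). Setting ∂π_E/∂q_E = 0: 110 - 3q_E - (1/2)(q_H) = 0.
Rearranging gives the reaction functions q_H = (136 - (1/2)q_E)/7 and q_E = (110 - (1/2)q_H)/3.
Substituting one into the other gives q_H = 1412/83 and q_E = 33.8313.
Price P = 177 - (1/2)·50.8434 = 151.5783.
Helios's profit: 151.5783·(1412/83) - 41·(1412/83) - 3(1412/83)² = 1012.9342.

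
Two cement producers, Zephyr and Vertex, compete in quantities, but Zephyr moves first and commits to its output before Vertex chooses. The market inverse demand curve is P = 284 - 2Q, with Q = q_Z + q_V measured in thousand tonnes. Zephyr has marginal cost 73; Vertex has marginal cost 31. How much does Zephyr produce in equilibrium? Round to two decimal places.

42.25

Solve by backward induction. Given q_Z, the follower Vertex maximises π_V = (284 - 2q_Z - 2q_V)q_V - 31q_V.
Setting the follower's marginal profit to zero, 253 - 2q_Z - 4q_V = 0, i.e. q_V = (253 - 2q_Z)/4.
The leader anticipates this reaction. Substituting into P = 284 - 2Q gives P = 315/2 - q_Z, so π_Z = (315/2 - q_Z)q_Z - 73q_Z.
Maximising: ∂π_Z/∂q_Z = 169/2 - 2q_Z = 0, giving q_Z = 169/4.
Then q_V = (253 - 2·(169/4))/4 = 337/8.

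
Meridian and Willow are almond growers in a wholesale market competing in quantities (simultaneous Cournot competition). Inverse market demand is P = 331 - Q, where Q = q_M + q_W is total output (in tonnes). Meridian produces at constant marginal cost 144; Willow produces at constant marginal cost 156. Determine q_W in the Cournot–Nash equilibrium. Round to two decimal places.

Meridian's profit: π_M = (331 - Q)q_M - (144q_M). Setting ∂π_M/∂q_M = 0: 187 - 2q_M - (q_W) = 0.
Willow's profit: π_W = (331 - Q)q_W - (156q_W). Setting ∂π_W/∂q_W = 0: 175 - 2q_W - (q_M) = 0.
Best responses: q_M = (187 - q_W)/2, q_W = (175 - q_M)/2.
Solving the pair: q_M = 199/3, q_W = 163/3.

54.33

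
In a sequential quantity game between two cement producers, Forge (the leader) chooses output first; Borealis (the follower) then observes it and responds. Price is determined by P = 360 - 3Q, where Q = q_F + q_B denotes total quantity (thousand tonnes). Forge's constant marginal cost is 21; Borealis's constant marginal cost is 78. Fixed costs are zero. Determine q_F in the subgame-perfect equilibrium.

Solve by backward induction. Given q_F, the follower Borealis maximises π_B = (360 - 3q_F - 3q_B)q_B - 78q_B.
∂π_B/∂q_B = 282 - 3q_F - 6q_B = 0 gives the reaction function q_B = (282 - 3q_F)/6.
The leader anticipates this reaction. Substituting into P = 360 - 3Q gives P = 219 - (3/2)q_F, so π_F = (219 - (3/2)q_F)q_F - 21q_F.
Maximising: ∂π_F/∂q_F = 198 - 3q_F = 0, giving q_F = 66.
Then q_B = (282 - 3·66)/6 = 14.

66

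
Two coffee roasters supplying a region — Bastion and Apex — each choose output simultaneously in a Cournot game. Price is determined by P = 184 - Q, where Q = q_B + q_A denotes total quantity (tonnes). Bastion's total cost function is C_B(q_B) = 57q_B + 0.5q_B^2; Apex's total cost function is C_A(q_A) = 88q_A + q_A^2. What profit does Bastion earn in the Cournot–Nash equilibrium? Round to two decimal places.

2104.26

Bastion's profit: π_B = (184 - Q)q_B - (57q_B + (1/2)q_B²). Setting ∂π_B/∂q_B = 0: 127 - 3q_B - (q_A) = 0.
Apex's first-order condition: 96 - 4q_A - (q_B) = 0.
Best responses: q_B = (127 - q_A)/3, q_A = (96 - q_B)/4.
Substituting one into the other gives q_B = 412/11 and q_A = 161/11.
Price P = 184 - 573/11 = 1451/11.
Bastion's profit: (1451/11)·(412/11) - 57·(412/11) - (1/2)(412/11)² = 2104.2645.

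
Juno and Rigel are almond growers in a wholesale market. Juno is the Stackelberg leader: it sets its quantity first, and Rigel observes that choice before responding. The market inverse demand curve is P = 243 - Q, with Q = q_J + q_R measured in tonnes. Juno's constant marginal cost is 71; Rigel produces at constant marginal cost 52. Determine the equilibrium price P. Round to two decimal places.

109.25

Solve by backward induction. Given q_J, the follower Rigel maximises π_R = (243 - q_J - q_R)q_R - 52q_R.
Setting the follower's marginal profit to zero, 191 - q_J - 2q_R = 0, i.e. q_R = (191 - q_J)/2.
Juno substitutes q_R(q_J) into its own profit: π_J = q_J(243 - q_J - (191 - q_J)/2) - 71q_J = (295/2 - (1/2)q_J)q_J - 71q_J.
Leader FOC: 153/2 - q_J = 0, so q_J = 153/2.
Then q_R = (191 - 153/2)/2 = 229/4.
Total output Q = 535/4, so price P = 243 - 535/4 = 437/4.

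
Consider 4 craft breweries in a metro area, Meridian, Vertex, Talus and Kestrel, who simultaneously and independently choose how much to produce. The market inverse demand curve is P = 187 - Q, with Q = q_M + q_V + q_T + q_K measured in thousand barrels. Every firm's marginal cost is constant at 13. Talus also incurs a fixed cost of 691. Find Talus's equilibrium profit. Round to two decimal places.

520.04

A representative firm's profit is π_i = q_i(187 - Q) - 13q_i.
First-order condition (treating rivals' output as given): 174 - 2q_i - Σ_{j≠i} q_j = 0.
With identical firms every q_j equals q_i, so Σ_{j≠i} q_j = 3q_i and 174 = 5q_i, giving q_i = 174/5.
Price P = 187 - 696/5 = 239/5.
Talus's profit: (239/5 - 13)·(174/5) - 691 = 520.0400.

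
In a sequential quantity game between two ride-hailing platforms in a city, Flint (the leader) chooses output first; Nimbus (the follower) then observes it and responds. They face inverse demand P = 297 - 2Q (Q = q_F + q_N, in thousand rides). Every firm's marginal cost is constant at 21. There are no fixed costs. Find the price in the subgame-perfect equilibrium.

Solve by backward induction. Given q_F, the follower Nimbus maximises π_N = (297 - 2q_F - 2q_N)q_N - 21q_N.
∂π_N/∂q_N = 276 - 2q_F - 4q_N = 0 gives the reaction function q_N = (276 - 2q_F)/4.
The leader anticipates this reaction. Substituting into P = 297 - 2Q gives P = 159 - q_F, so π_F = (159 - q_F)q_F - 21q_F.
Maximising: ∂π_F/∂q_F = 138 - 2q_F = 0, giving q_F = 69.
Then q_N = (276 - 2·69)/4 = 69/2.
Total output Q = 207/2, so price P = 297 - 2·(207/2) = 90.

90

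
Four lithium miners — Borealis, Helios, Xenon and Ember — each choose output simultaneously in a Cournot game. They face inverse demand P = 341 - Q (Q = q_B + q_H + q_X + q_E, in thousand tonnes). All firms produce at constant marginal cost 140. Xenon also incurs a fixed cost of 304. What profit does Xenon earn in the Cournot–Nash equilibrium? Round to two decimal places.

Each firm earns π_i = (341 - Q)q_i - 140q_i.
Setting ∂π_i/∂q_i = 0 with rivals' quantities fixed: 201 - 2q_i - Σ_{j≠i} q_j = 0.
With identical firms every q_j equals q_i, so Σ_{j≠i} q_j = 3q_i and 201 = 5q_i, giving q_i = 201/5.
Price P = 341 - 804/5 = 901/5.
Xenon's profit: (901/5 - 140)·(201/5) - 304 = 1312.0400.

1312.04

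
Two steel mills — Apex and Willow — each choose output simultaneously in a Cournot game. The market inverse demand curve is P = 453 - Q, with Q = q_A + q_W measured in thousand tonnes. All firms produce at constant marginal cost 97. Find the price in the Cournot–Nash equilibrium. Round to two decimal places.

215.67

A representative firm's profit is π_i = q_i(453 - Q) - 97q_i.
Setting ∂π_i/∂q_i = 0 with rivals' quantities fixed: 356 - 2q_i - q_j = 0.
With identical firms every q_j equals q_i, so q_j = q_i and 356 = 3q_i, giving q_i = 356/3.
Total output Q = 712/3, so price P = 453 - 712/3 = 647/3.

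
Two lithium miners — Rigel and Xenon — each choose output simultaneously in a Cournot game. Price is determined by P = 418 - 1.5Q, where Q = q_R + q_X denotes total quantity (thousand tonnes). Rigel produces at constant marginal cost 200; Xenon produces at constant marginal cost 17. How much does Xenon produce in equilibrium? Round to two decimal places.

129.78

Rigel's profit: π_R = (418 - 1.5Q)q_R - (200q_R). Setting ∂π_R/∂q_R = 0: 218 - 3q_R - (3/2)(q_X) = 0.
Xenon's first-order condition: 401 - 3q_X - (3/2)(q_R) = 0.
Best responses: q_R = (218 - (3/2)q_X)/3, q_X = (401 - (3/2)q_R)/3.
Solving the pair: q_R = 70/9, q_X = 1168/9.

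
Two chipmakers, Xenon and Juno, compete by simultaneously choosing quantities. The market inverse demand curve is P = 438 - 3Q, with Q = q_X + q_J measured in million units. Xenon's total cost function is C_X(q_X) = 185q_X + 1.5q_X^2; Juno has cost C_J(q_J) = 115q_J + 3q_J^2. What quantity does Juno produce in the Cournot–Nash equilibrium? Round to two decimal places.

Xenon's profit: π_X = (438 - 3Q)q_X - (185q_X + (3/2)q_X²). Setting ∂π_X/∂q_X = 0: 253 - 9q_X - 3(q_J) = 0.
Juno's profit: π_J = (438 - 3Q)q_J - (115q_J + 3q_J²). Setting ∂π_J/∂q_J = 0: 323 - 12q_J - 3(q_X) = 0.
Best responses: q_X = (253 - 3q_J)/9, q_J = (323 - 3q_X)/12.
Solving the pair: q_X = 689/33, q_J = 716/33.

21.70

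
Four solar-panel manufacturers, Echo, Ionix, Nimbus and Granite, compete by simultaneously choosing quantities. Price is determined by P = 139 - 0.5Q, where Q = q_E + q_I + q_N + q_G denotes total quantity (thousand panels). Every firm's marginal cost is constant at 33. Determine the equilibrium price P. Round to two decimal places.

A representative firm's profit is π_i = q_i(139 - 0.5Q) - 33q_i.
Setting ∂π_i/∂q_i = 0 with rivals' quantities fixed: 106 - q_i - (1/2)·Σ_{j≠i} q_j = 0.
With identical firms every q_j equals q_i, so Σ_{j≠i} q_j = 3q_i and 106 = (5/2)q_i, giving q_i = 212/5.
Total output Q = 848/5, so price P = 139 - (1/2)·(848/5) = 271/5.

54.20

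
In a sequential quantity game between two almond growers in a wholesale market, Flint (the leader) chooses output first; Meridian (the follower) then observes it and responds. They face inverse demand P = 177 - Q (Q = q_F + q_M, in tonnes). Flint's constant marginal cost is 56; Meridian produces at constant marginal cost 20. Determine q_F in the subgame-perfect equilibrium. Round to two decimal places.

42.50

The follower Meridian best-responds to any q_F: π_M = (177 - Q)q_M - 20q_M.
Setting the follower's marginal profit to zero, 157 - q_F - 2q_M = 0, i.e. q_M = (157 - q_F)/2.
Flint substitutes q_M(q_F) into its own profit: π_F = q_F(177 - q_F - (157 - q_F)/2) - 56q_F = (197/2 - (1/2)q_F)q_F - 56q_F.
Leader FOC: 85/2 - q_F = 0, so q_F = 85/2.
Then q_M = (157 - 85/2)/2 = 229/4.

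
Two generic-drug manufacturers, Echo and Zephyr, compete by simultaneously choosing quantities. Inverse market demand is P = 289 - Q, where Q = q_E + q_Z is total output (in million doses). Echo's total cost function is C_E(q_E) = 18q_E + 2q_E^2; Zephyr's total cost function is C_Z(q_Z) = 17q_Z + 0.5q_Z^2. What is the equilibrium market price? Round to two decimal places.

177.12

Echo's profit: π_E = (289 - Q)q_E - (18q_E + 2q_E²). Setting ∂π_E/∂q_E = 0: 271 - 6q_E - (q_Z) = 0.
Zephyr's first-order condition: 272 - 3q_Z - (q_E) = 0.
So q_E = (271 - q_Z)/6 and q_Z = (272 - q_E)/3.
Solving the pair: q_E = 541/17, q_Z = 1361/17.
Total output Q = 1902/17, so price P = 289 - 1902/17 = 177.1176.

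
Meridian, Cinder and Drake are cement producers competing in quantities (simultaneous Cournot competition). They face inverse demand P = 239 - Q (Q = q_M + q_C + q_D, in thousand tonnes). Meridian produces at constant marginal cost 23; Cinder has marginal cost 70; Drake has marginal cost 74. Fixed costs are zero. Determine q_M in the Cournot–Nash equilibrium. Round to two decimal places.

78.50

Meridian's profit: π_M = (239 - Q)q_M - (23q_M). Setting ∂π_M/∂q_M = 0: 216 - 2q_M - (q_C + q_D) = 0.
Cinder's first-order condition: 169 - 2q_C - (q_M + q_D) = 0.
Drake's first-order condition: 165 - 2q_D - (q_M + q_C) = 0.
Summing all 3 equations gives 550 − 4Q = 0, hence Q = 275/2.
Back-substituting: q_M = (216 − 275/2) = 157/2, q_C = (169 − 275/2) = 63/2, q_D = (165 − 275/2) = 55/2.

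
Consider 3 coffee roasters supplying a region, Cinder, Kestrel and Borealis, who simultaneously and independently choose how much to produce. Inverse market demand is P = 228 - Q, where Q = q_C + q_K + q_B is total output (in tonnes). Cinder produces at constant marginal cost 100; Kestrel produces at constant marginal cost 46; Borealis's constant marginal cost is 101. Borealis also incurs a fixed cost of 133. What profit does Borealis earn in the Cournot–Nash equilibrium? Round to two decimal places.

182.06

Cinder's profit: π_C = (228 - Q)q_C - (100q_C). Setting ∂π_C/∂q_C = 0: 128 - 2q_C - (q_K + q_B) = 0.
Kestrel's first-order condition: 182 - 2q_K - (q_C + q_B) = 0.
Borealis's profit: π_B = (228 - Q)q_B - (101q_B). Setting ∂π_B/∂q_B = 0: 127 - 2q_B - (q_C + q_K) = 0.
Adding the 3 conditions: 437 − 2Q − 2Q = 0, i.e. Q = 437/4.
Back-substituting: q_C = (128 − 437/4) = 75/4, q_K = (182 − 437/4) = 291/4, q_B = (127 − 437/4) = 71/4.
Price P = 228 - 437/4 = 475/4.
Borealis's profit: (475/4 - 101)·(71/4) - 133 = 182.0625.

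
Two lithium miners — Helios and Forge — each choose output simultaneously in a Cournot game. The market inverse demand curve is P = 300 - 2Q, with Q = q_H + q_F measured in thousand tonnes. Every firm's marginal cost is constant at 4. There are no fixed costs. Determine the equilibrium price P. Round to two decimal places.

102.67

Each firm earns π_i = (300 - 2Q)q_i - 4q_i.
Setting ∂π_i/∂q_i = 0 with rivals' quantities fixed: 296 - 4q_i - 2q_j = 0.
By symmetry each firm produces the same amount; substituting q_j = q_i yields q_i = 296/6 = 148/3.
Total output Q = 296/3, so price P = 300 - 2·(296/3) = 308/3.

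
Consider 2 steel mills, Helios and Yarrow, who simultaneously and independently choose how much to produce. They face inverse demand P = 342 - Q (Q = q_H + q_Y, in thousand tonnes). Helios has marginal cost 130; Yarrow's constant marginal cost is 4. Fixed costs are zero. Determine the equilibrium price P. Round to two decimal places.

Helios's profit: π_H = (342 - Q)q_H - (130q_H). Setting ∂π_H/∂q_H = 0: 212 - 2q_H - (q_Y) = 0.
Yarrow's first-order condition: 338 - 2q_Y - (q_H) = 0.
Best responses: q_H = (212 - q_Y)/2, q_Y = (338 - q_H)/2.
Solving the pair: q_H = 86/3, q_Y = 464/3.
Total output Q = 550/3, so price P = 342 - 550/3 = 476/3.

158.67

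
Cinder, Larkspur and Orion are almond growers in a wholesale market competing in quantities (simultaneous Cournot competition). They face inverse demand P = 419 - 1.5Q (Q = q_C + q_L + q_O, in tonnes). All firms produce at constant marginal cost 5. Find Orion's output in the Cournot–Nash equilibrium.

69

A representative firm's profit is π_i = q_i(419 - 1.5Q) - 5q_i.
First-order condition (treating rivals' output as given): 414 - 3q_i - (3/2)·Σ_{j≠i} q_j = 0.
By symmetry each firm produces the same amount; substituting Σ_{j≠i} q_j = 2q_i yields q_i = 414/6 = 69.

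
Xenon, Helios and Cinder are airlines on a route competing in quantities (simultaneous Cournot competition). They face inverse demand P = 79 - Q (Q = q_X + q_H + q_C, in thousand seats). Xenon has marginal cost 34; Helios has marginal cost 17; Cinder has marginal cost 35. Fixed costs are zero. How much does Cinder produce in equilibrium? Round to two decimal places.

Xenon's profit: π_X = (79 - Q)q_X - (34q_X). Setting ∂π_X/∂q_X = 0: 45 - 2q_X - (q_H + q_C) = 0.
Helios's first-order condition: 62 - 2q_H - (q_X + q_C) = 0.
Cinder's profit: π_C = (79 - Q)q_C - (35q_C). Setting ∂π_C/∂q_C = 0: 44 - 2q_C - (q_X + q_H) = 0.
Summing all 3 equations gives 151 − 4Q = 0, hence Q = 151/4.
Back-substituting: q_X = (45 − 151/4) = 29/4, q_H = (62 − 151/4) = 97/4, q_C = (44 − 151/4) = 25/4.

6.25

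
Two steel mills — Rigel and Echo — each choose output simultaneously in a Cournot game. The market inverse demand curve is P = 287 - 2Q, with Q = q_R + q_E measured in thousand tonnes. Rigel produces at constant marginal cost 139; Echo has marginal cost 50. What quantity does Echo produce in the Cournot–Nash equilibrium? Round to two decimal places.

54.33

Rigel's profit: π_R = (287 - 2Q)q_R - (139q_R). Setting ∂π_R/∂q_R = 0: 148 - 4q_R - 2(q_E) = 0.
Echo's first-order condition: 237 - 4q_E - 2(q_R) = 0.
So q_R = (148 - 2q_E)/4 and q_E = (237 - 2q_R)/4.
Substituting one into the other gives q_R = 59/6 and q_E = 163/3.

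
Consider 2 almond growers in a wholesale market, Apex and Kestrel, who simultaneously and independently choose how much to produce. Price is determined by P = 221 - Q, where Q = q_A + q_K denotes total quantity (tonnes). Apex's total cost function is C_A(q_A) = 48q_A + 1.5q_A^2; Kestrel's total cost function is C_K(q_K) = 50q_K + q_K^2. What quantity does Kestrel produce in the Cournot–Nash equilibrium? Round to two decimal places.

35.89

Apex's profit: π_A = (221 - Q)q_A - (48q_A + (3/2)q_A²). Setting ∂π_A/∂q_A = 0: 173 - 5q_A - (q_K) = 0.
Kestrel's profit: π_K = (221 - Q)q_K - (50q_K + q_K²). Setting ∂π_K/∂q_K = 0: 171 - 4q_K - (q_A) = 0.
So q_A = (173 - q_K)/5 and q_K = (171 - q_A)/4.
Solving the pair: q_A = 521/19, q_K = 682/19.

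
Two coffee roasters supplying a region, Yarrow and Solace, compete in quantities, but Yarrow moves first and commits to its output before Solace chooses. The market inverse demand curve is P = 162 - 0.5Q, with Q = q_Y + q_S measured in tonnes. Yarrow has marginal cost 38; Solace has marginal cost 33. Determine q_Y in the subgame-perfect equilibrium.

119

The follower Solace best-responds to any q_Y: π_S = (162 - 0.5Q)q_S - 33q_S.
∂π_S/∂q_S = 129 - (1/2)q_Y - q_S = 0 gives the reaction function q_S = (129 - (1/2)q_Y).
Yarrow substitutes q_S(q_Y) into its own profit: π_Y = q_Y(162 - (1/2)q_Y - (129 - (1/2)q_Y)/2) - 38q_Y = (195/2 - (1/4)q_Y)q_Y - 38q_Y.
Leader FOC: 119/2 - (1/2)q_Y = 0, so q_Y = 119.
Then q_S = (129 - (1/2)·119) = 139/2.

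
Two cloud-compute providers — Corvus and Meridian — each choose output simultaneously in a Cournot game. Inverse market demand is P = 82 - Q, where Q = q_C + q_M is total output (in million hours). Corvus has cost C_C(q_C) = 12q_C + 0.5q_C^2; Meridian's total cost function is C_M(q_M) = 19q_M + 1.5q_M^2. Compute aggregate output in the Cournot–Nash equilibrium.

29

Corvus's profit: π_C = (82 - Q)q_C - (12q_C + (1/2)q_C²). Setting ∂π_C/∂q_C = 0: 70 - 3q_C - (q_M) = 0.
Meridian's first-order condition: 63 - 5q_M - (q_C) = 0.
So q_C = (70 - q_M)/3 and q_M = (63 - q_C)/5.
Substituting one into the other gives q_C = 41/2 and q_M = 17/2.
Total output Q = 41/2 + 17/2 = 29.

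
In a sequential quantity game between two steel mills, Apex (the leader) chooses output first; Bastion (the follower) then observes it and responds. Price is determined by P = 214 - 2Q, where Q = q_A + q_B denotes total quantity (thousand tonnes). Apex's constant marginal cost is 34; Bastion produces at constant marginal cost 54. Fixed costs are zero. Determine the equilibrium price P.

84

The follower Bastion best-responds to any q_A: π_B = (214 - 2Q)q_B - 54q_B.
∂π_B/∂q_B = 160 - 2q_A - 4q_B = 0 gives the reaction function q_B = (160 - 2q_A)/4.
The leader anticipates this reaction. Substituting into P = 214 - 2Q gives P = 134 - q_A, so π_A = (134 - q_A)q_A - 34q_A.
The leader's first-order condition 100 - 2q_A = 0 yields q_A = 50.
Then q_B = (160 - 2·50)/4 = 15.
Total output Q = 65, so price P = 214 - 2·65 = 84.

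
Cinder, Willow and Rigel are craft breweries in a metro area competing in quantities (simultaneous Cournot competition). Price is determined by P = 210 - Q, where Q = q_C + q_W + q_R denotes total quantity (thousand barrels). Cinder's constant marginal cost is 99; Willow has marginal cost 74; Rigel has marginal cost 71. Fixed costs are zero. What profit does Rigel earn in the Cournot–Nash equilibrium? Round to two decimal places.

1806.25

Cinder's profit: π_C = (210 - Q)q_C - (99q_C). Setting ∂π_C/∂q_C = 0: 111 - 2q_C - (q_W + q_R) = 0.
Willow's first-order condition: 136 - 2q_W - (q_C + q_R) = 0.
Rigel's first-order condition: 139 - 2q_R - (q_C + q_W) = 0.
Adding the 3 conditions: 386 − 2Q − 2Q = 0, i.e. Q = 193/2.
Back-substituting: q_C = (111 − 193/2) = 29/2, q_W = (136 − 193/2) = 79/2, q_R = (139 − 193/2) = 85/2.
Price P = 210 - 193/2 = 227/2.
Rigel's profit: (227/2 - 71)·(85/2) = 1806.2500.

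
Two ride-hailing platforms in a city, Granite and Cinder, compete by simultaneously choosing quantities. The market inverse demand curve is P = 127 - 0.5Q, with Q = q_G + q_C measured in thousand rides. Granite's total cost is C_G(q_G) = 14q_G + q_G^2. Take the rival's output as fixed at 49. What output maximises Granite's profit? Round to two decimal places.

With the rival's output fixed at 49, Granite's profit is π_G = (127 - (1/2)·49 - (1/2)q_G)q_G - (14q_G + q_G²) = (205/2 - (1/2)q_G)q_G - (14q_G + q_G²).
∂π_G/∂q_G = 177/2 - 3q_G = 0, so q_G = 59/2.

29.50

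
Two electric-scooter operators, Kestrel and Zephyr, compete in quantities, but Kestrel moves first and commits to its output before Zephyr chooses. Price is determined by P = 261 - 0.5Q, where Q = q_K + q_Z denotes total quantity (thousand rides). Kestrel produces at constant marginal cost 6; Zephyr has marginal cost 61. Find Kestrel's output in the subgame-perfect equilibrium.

Solve by backward induction. Given q_K, the follower Zephyr maximises π_Z = (261 - (1/2)q_K - (1/2)q_Z)q_Z - 61q_Z.
Follower FOC: 200 - (1/2)q_K - q_Z = 0, so q_Z(q_K) = (200 - (1/2)q_K).
The leader anticipates this reaction. Substituting into P = 261 - 0.5Q gives P = 161 - (1/4)q_K, so π_K = (161 - (1/4)q_K)q_K - 6q_K.
The leader's first-order condition 155 - (1/2)q_K = 0 yields q_K = 310.
Then q_Z = (200 - (1/2)·310) = 45.

310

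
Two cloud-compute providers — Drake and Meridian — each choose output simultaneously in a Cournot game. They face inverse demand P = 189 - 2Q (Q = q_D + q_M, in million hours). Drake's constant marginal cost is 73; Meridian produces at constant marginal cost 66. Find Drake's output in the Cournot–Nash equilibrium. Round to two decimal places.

Drake's profit: π_D = (189 - 2Q)q_D - (73q_D). Setting ∂π_D/∂q_D = 0: 116 - 4q_D - 2(q_M) = 0.
Meridian's profit: π_M = (189 - 2Q)q_M - (66q_M). Setting ∂π_M/∂q_M = 0: 123 - 4q_M - 2(q_D) = 0.
So q_D = (116 - 2q_M)/4 and q_M = (123 - 2q_D)/4.
Substituting one into the other gives q_D = 109/6 and q_M = 65/3.

18.17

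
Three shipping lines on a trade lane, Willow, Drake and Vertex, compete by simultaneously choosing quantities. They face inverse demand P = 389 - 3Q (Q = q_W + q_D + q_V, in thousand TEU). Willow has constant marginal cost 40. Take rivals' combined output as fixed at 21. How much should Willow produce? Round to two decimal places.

With rivals' combined output fixed at 21, Willow's profit is π_W = (389 - 3·21 - 3q_W)q_W - (40q_W) = (326 - 3q_W)q_W - (40q_W).
∂π_W/∂q_W = 286 - 6q_W = 0, so q_W = 143/3.

47.67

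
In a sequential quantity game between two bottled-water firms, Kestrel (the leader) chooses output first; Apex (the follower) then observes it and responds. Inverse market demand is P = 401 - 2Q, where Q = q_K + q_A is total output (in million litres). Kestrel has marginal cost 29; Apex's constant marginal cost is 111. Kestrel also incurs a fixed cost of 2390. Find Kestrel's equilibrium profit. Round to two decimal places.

Solve by backward induction. Given q_K, the follower Apex maximises π_A = (401 - 2q_K - 2q_A)q_A - 111q_A.
∂π_A/∂q_A = 290 - 2q_K - 4q_A = 0 gives the reaction function q_A = (290 - 2q_K)/4.
The leader anticipates this reaction. Substituting into P = 401 - 2Q gives P = 256 - q_K, so π_K = (256 - q_K)q_K - 29q_K.
Maximising: ∂π_K/∂q_K = 227 - 2q_K = 0, giving q_K = 227/2.
Then q_A = (290 - 2·(227/2))/4 = 63/4.
Price P = 401 - 2·(517/4) = 285/2.
Kestrel's profit: (285/2 - 29)·(227/2) - 2390 = 10492.2500.

10492.25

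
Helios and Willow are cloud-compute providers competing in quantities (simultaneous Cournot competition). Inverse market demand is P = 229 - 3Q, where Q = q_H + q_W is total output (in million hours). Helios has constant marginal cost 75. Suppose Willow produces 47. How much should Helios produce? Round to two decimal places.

With the rival's output fixed at 47, Helios's profit is π_H = (229 - 3·47 - 3q_H)q_H - (75q_H) = (88 - 3q_H)q_H - (75q_H).
∂π_H/∂q_H = 13 - 6q_H = 0, so q_H = 13/6.

2.17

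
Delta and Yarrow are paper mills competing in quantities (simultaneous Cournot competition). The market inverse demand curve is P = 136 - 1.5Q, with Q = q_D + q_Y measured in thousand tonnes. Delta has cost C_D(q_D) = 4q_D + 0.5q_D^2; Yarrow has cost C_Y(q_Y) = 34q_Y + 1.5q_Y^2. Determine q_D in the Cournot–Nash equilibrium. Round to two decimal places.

Delta's profit: π_D = (136 - 1.5Q)q_D - (4q_D + (1/2)q_D²). Setting ∂π_D/∂q_D = 0: 132 - 4q_D - (3/2)(q_Y) = 0.
Yarrow's first-order condition: 102 - 6q_Y - (3/2)(q_D) = 0.
Rearranging gives the reaction functions q_D = (132 - (3/2)q_Y)/4 and q_Y = (102 - (3/2)q_D)/6.
Substituting one into the other gives q_D = 852/29 and q_Y = 280/29.

29.38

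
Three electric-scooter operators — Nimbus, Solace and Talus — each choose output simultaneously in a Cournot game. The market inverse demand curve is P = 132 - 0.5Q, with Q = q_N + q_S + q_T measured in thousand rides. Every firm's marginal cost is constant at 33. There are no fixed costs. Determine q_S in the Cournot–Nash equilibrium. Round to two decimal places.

49.50

Each firm earns π_i = (132 - 0.5Q)q_i - 33q_i.
Setting ∂π_i/∂q_i = 0 with rivals' quantities fixed: 99 - q_i - (1/2)·Σ_{j≠i} q_j = 0.
By symmetry each firm produces the same amount; substituting Σ_{j≠i} q_j = 2q_i yields q_i = 99/2.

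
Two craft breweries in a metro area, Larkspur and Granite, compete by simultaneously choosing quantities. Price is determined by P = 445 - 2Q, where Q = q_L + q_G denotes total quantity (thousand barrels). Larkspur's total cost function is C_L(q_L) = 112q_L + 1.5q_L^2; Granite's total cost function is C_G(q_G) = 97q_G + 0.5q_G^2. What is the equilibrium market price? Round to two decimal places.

268.29

Larkspur's profit: π_L = (445 - 2Q)q_L - (112q_L + (3/2)q_L²). Setting ∂π_L/∂q_L = 0: 333 - 7q_L - 2(q_G) = 0.
Granite's profit: π_G = (445 - 2Q)q_G - (97q_G + (1/2)q_G²). Setting ∂π_G/∂q_G = 0: 348 - 5q_G - 2(q_L) = 0.
Best responses: q_L = (333 - 2q_G)/7, q_G = (348 - 2q_L)/5.
Solving the pair: q_L = 969/31, q_G = 1770/31.
Total output Q = 88.3548, so price P = 445 - 2·88.3548 = 268.2903.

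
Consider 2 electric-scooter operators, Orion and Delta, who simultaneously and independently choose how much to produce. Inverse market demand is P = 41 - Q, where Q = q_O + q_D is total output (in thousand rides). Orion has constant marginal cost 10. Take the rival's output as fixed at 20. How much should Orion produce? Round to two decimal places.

With the rival's output fixed at 20, Orion's profit is π_O = (41 - 20 - q_O)q_O - (10q_O) = (21 - q_O)q_O - (10q_O).
∂π_O/∂q_O = 11 - 2q_O = 0, so q_O = 11/2.

5.50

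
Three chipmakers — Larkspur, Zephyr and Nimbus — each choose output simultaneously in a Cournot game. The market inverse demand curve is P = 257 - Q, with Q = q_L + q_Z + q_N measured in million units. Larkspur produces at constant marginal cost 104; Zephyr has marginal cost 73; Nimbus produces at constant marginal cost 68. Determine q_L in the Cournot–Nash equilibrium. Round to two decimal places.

21.50

Larkspur's profit: π_L = (257 - Q)q_L - (104q_L). Setting ∂π_L/∂q_L = 0: 153 - 2q_L - (q_Z + q_N) = 0.
Zephyr's profit: π_Z = (257 - Q)q_Z - (73q_Z). Setting ∂π_Z/∂q_Z = 0: 184 - 2q_Z - (q_L + q_N) = 0.
Nimbus's profit: π_N = (257 - Q)q_N - (68q_N). Setting ∂π_N/∂q_N = 0: 189 - 2q_N - (q_L + q_Z) = 0.
Adding the 3 conditions: 526 − 2Q − 2Q = 0, i.e. Q = 263/2.
Back-substituting: q_L = (153 − 263/2) = 43/2, q_Z = (184 − 263/2) = 105/2, q_N = (189 − 263/2) = 115/2.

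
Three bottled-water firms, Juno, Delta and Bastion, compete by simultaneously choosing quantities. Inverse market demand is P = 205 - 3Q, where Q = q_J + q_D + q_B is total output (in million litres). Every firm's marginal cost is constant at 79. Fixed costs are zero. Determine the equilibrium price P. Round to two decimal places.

110.50

Each firm earns π_i = (205 - 3Q)q_i - 79q_i.
First-order condition (treating rivals' output as given): 126 - 6q_i - 3·Σ_{j≠i} q_j = 0.
With identical firms every q_j equals q_i, so Σ_{j≠i} q_j = 2q_i and 126 = 12q_i, giving q_i = 21/2.
Total output Q = 63/2, so price P = 205 - 3·(63/2) = 221/2.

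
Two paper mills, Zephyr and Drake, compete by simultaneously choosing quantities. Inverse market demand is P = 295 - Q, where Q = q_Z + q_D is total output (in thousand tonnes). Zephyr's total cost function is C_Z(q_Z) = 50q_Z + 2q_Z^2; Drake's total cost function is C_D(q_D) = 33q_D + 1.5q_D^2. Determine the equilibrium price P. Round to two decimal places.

Zephyr's profit: π_Z = (295 - Q)q_Z - (50q_Z + 2q_Z²). Setting ∂π_Z/∂q_Z = 0: 245 - 6q_Z - (q_D) = 0.
Drake's profit: π_D = (295 - Q)q_D - (33q_D + (3/2)q_D²). Setting ∂π_D/∂q_D = 0: 262 - 5q_D - (q_Z) = 0.
Rearranging gives the reaction functions q_Z = (245 - q_D)/6 and q_D = (262 - q_Z)/5.
Solving the pair: q_Z = 963/29, q_D = 1327/29.
Total output Q = 78.9655, so price P = 295 - 78.9655 = 216.0345.

216.03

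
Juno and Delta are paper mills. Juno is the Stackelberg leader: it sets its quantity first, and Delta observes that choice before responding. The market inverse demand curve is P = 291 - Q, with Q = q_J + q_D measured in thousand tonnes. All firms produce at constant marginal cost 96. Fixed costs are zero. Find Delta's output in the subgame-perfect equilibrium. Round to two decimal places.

48.75

Solve by backward induction. Given q_J, the follower Delta maximises π_D = (291 - q_J - q_D)q_D - 96q_D.
Setting the follower's marginal profit to zero, 195 - q_J - 2q_D = 0, i.e. q_D = (195 - q_J)/2.
Juno substitutes q_D(q_J) into its own profit: π_J = q_J(291 - q_J - (195 - q_J)/2) - 96q_J = (387/2 - (1/2)q_J)q_J - 96q_J.
The leader's first-order condition 195/2 - q_J = 0 yields q_J = 195/2.
Then q_D = (195 - 195/2)/2 = 195/4.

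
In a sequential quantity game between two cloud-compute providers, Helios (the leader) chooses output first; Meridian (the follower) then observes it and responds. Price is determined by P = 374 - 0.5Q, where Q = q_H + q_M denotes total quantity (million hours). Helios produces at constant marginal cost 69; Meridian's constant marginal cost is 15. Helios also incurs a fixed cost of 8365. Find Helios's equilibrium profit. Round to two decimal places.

The follower Meridian best-responds to any q_H: π_M = (374 - 0.5Q)q_M - 15q_M.
∂π_M/∂q_M = 359 - (1/2)q_H - q_M = 0 gives the reaction function q_M = (359 - (1/2)q_H).
Helios substitutes q_M(q_H) into its own profit: π_H = q_H(374 - (1/2)q_H - (359 - (1/2)q_H)/2) - 69q_H = (389/2 - (1/4)q_H)q_H - 69q_H.
Leader FOC: 251/2 - (1/2)q_H = 0, so q_H = 251.
Then q_M = (359 - (1/2)·251) = 467/2.
Price P = 374 - (1/2)·(969/2) = 527/4.
Helios's profit: (527/4 - 69)·251 - 8365 = 7385.2500.

7385.25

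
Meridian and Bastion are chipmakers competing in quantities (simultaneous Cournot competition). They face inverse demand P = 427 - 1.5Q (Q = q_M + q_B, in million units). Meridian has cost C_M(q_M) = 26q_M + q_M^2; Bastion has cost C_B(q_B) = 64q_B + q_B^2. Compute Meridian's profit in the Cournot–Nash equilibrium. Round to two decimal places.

Meridian's profit: π_M = (427 - 1.5Q)q_M - (26q_M + q_M²). Setting ∂π_M/∂q_M = 0: 401 - 5q_M - (3/2)(q_B) = 0.
Bastion's profit: π_B = (427 - 1.5Q)q_B - (64q_B + q_B²). Setting ∂π_B/∂q_B = 0: 363 - 5q_B - (3/2)(q_M) = 0.
Best responses: q_M = (401 - (3/2)q_B)/5, q_B = (363 - (3/2)q_M)/5.
Substituting one into the other gives q_M = 64.1978 and q_B = 53.3407.
Price P = 427 - (3/2)·(1528/13) = 250.6923.
Meridian's profit: 250.6923·64.1978 - 26·64.1978 - 64.1978² = 10303.3945.

10303.39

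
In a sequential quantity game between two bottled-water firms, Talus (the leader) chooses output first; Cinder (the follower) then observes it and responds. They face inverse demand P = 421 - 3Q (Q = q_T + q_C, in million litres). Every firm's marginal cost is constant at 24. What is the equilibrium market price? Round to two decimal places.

The follower Cinder best-responds to any q_T: π_C = (421 - 3Q)q_C - 24q_C.
∂π_C/∂q_C = 397 - 3q_T - 6q_C = 0 gives the reaction function q_C = (397 - 3q_T)/6.
Talus substitutes q_C(q_T) into its own profit: π_T = q_T(421 - 3q_T - (397 - 3q_T)/2) - 24q_T = (445/2 - (3/2)q_T)q_T - 24q_T.
Maximising: ∂π_T/∂q_T = 397/2 - 3q_T = 0, giving q_T = 397/6.
Then q_C = (397 - 3·(397/6))/6 = 397/12.
Total output Q = 397/4, so price P = 421 - 3·(397/4) = 493/4.

123.25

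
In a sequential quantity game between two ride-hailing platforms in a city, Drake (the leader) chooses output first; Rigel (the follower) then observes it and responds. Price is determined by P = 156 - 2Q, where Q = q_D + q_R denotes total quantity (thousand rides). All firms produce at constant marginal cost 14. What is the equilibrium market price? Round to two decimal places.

49.50

Solve by backward induction. Given q_D, the follower Rigel maximises π_R = (156 - 2q_D - 2q_R)q_R - 14q_R.
Follower FOC: 142 - 2q_D - 4q_R = 0, so q_R(q_D) = (142 - 2q_D)/4.
Drake substitutes q_R(q_D) into its own profit: π_D = q_D(156 - 2q_D - (142 - 2q_D)/2) - 14q_D = (85 - q_D)q_D - 14q_D.
The leader's first-order condition 71 - 2q_D = 0 yields q_D = 71/2.
Then q_R = (142 - 2·(71/2))/4 = 71/4.
Total output Q = 213/4, so price P = 156 - 2·(213/4) = 99/2.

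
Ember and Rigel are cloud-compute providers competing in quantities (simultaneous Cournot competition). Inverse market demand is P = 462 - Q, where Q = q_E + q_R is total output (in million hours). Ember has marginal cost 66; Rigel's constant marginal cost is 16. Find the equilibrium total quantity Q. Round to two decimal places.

Ember's profit: π_E = (462 - Q)q_E - (66q_E). Setting ∂π_E/∂q_E = 0: 396 - 2q_E - (q_R) = 0.
Rigel's profit: π_R = (462 - Q)q_R - (16q_R). Setting ∂π_R/∂q_R = 0: 446 - 2q_R - (q_E) = 0.
Best responses: q_E = (396 - q_R)/2, q_R = (446 - q_E)/2.
Solving the pair: q_E = 346/3, q_R = 496/3.
Total output Q = 346/3 + 496/3 = 842/3.

280.67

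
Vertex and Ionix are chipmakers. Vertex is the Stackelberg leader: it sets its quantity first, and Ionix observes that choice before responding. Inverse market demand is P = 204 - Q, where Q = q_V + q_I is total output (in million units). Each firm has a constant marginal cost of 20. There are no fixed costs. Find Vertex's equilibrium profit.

4232

The follower Ionix best-responds to any q_V: π_I = (204 - Q)q_I - 20q_I.
∂π_I/∂q_I = 184 - q_V - 2q_I = 0 gives the reaction function q_I = (184 - q_V)/2.
The leader anticipates this reaction. Substituting into P = 204 - Q gives P = 112 - (1/2)q_V, so π_V = (112 - (1/2)q_V)q_V - 20q_V.
Leader FOC: 92 - q_V = 0, so q_V = 92.
Then q_I = (184 - 92)/2 = 46.
Price P = 204 - 138 = 66.
Vertex's profit: (66 - 20)·92 = 4232.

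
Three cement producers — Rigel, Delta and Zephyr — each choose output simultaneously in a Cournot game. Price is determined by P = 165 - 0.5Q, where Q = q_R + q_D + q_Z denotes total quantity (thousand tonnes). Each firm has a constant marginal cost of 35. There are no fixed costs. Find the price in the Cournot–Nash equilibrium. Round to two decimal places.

67.50

A representative firm's profit is π_i = q_i(165 - 0.5Q) - 35q_i.
Setting ∂π_i/∂q_i = 0 with rivals' quantities fixed: 130 - q_i - (1/2)·Σ_{j≠i} q_j = 0.
By symmetry each firm produces the same amount; substituting Σ_{j≠i} q_j = 2q_i yields q_i = 130/2 = 65.
Total output Q = 195, so price P = 165 - (1/2)·195 = 135/2.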